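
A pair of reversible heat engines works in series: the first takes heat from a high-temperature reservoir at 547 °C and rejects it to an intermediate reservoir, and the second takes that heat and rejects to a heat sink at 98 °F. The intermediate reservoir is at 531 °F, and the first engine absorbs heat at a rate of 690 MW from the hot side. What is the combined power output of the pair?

Ẇ_total ≈ 429 MW

T_H = 547 °C → 547 + 273.15 = 820.15 K.
T_C = 98 °F → (98 − 32) × 5/9 = 36.67 °C = 309.82 K.
Two reversible stages in series are equivalent to a single Carnot engine between T_H and T_C, so η_total = 1 − T_C/T_H = 1 − 309.82/820.15 = 0.6222.
W_total = η_total · Q_H = 0.6222 × 690 = 429 MW.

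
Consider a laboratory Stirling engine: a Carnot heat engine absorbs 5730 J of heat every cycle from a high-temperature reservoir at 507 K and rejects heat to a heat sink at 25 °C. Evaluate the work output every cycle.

W ≈ 2360 J

T_C = 25 °C → 25 + 273.15 = 298.15 K.
η_rev = 1 − T_C/T_H = 1 − 298.15/507.00 = 0.4119.
W = η·Q_H = 0.4119 × 5730 = 2360 J.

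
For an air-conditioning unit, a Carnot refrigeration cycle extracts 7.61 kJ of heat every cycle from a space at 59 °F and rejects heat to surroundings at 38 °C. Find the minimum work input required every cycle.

T_H = 38 °C → 38 + 273.15 = 311.15 K.
T_C = 59 °F → (59 − 32) × 5/9 = 15.00 °C = 288.15 K.
For a reversible refrigerator, COP_R = T_C/(T_H − T_C) = 288.15/23.00 = 12.5283.
W = Q_C/COP_R = 7.61/12.5283 = 0.6074 kJ.

W_in ≈ 0.6074 kJ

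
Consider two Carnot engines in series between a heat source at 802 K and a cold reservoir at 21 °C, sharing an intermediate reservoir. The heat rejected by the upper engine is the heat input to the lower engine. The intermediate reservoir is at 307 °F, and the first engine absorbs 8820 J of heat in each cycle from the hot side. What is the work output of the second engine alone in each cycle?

T_C = 21 °C → 21 + 273.15 = 294.15 K.
T_m = 307 °F → (307 − 32) × 5/9 = 152.78 °C = 425.93 K.
Heat entering the second stage: Q_m = Q_H·(T_m/T_H) = 8820 × 425.93/802.00 = 4680 J.
Second-stage efficiency η₂ = 1 − T_C/T_m = 1 − 294.15/425.93 = 0.3094, so W₂ = η₂·Q_m = 1450 J.

W₂ ≈ 1450 J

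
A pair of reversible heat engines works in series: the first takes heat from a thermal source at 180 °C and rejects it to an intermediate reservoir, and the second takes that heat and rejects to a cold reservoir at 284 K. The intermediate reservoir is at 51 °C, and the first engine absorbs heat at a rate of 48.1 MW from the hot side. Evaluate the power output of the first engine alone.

Ẇ₁ ≈ 13.7 MW

T_H = 180 °C → 180 + 273.15 = 453.15 K.
T_m = 51 °C → 51 + 273.15 = 324.15 K.
First-stage efficiency η₁ = 1 − T_m/T_H = 1 − 324.15/453.15 = 0.2847.
W₁ = η₁·Q_H = 0.2847 × 48.1 = 13.7 MW.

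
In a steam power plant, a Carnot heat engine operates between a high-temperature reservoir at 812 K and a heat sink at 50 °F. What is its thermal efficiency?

T_C = 50 °F → (50 − 32) × 5/9 = 10.00 °C = 283.15 K.
Carnot efficiency: η = 1 − T_C/T_H = 1 − 283.15/812.00 = 0.651.

η ≈ 0.651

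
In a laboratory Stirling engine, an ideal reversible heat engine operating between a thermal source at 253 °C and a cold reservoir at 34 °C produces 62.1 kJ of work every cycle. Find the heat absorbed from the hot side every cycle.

T_H = 253 °C → 253 + 273.15 = 526.15 K.
T_C = 34 °C → 34 + 273.15 = 307.15 K.
The Carnot efficiency is η = 1 − T_C/T_H = 1 − 307.15/526.15 = 0.4162.
Q_H = W/η = 62.1/0.4162 = 149 kJ.

Q_H ≈ 149 kJ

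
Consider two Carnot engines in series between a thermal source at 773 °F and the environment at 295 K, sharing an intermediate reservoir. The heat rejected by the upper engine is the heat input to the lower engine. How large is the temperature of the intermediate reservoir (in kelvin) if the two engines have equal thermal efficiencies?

T_H = 773 °F → (773 − 32) × 5/9 = 411.67 °C = 684.82 K.
Equal efficiencies require 1 − T_m/T_H = 1 − T_C/T_m, i.e. T_m/T_H = T_C/T_m, so T_m = √(T_H·T_C) = √(684.82 × 295.00) = 449.5 K.

T_m ≈ 449.5 K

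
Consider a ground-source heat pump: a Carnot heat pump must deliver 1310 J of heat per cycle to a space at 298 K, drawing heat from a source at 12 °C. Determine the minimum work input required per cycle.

W_in ≈ 56.49 J

T_C = 12 °C → 12 + 273.15 = 285.15 K.
For a reversible heat pump, COP_HP = T_H/(T_H − T_C) = 298.00/12.85 = 23.1907.
W = Q_H/COP_HP = 1310/23.1907 = 56.49 J.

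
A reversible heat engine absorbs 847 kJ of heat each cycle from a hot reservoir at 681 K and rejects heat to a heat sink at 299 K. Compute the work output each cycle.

W ≈ 475 kJ

The Carnot efficiency is η = 1 − T_C/T_H = 1 − 299.00/681.00 = 0.5609.
W = η·Q_H = 0.5609 × 847 = 475 kJ.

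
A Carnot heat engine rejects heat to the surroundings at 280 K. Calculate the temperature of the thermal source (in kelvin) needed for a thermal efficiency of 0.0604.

From η = 1 − T_C/T_H, solving for T_H gives T_H = T_C/(1 − η) = 280.00/(1 − 0.0604) = 298 K.

T_H ≈ 298 K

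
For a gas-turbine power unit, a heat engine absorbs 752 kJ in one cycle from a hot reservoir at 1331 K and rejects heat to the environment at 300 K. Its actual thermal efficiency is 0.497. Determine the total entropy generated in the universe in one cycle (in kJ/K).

W = η·Q_H = 0.497 × 752 = 373.7 kJ, so Q_C = Q_H − W = 378.3 kJ.
Entropy balance on the reservoirs: −Q_H/T_H = -0.5650 kJ/K, +Q_C/T_C = 1.261 kJ/K.
ΔS_univ = −Q_H/T_H + Q_C/T_C = 0.696 kJ/K (> 0, since η = 0.497 < η_Carnot = 0.775).

ΔS_univ ≈ 0.696 kJ/K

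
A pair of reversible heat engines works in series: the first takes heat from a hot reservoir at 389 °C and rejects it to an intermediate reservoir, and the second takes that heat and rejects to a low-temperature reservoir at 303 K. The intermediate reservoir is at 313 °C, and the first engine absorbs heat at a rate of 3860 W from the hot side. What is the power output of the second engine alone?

T_H = 389 °C → 389 + 273.15 = 662.15 K.
T_m = 313 °C → 313 + 273.15 = 586.15 K.
Heat entering the second stage: Q_m = Q_H·(T_m/T_H) = 3860 × 586.15/662.15 = 3420 W.
Second-stage efficiency η₂ = 1 − T_C/T_m = 1 − 303.00/586.15 = 0.4831, so W₂ = η₂·Q_m = 1650 W.

Ẇ₂ ≈ 1650 W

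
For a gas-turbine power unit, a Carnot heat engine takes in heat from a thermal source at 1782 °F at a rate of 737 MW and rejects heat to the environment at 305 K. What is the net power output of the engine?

T_H = 1782 °F → (1782 − 32) × 5/9 = 972.22 °C = 1245.37 K.
For a reversible engine, η = 1 − T_C/T_H = 1 − 305.00/1245.37 = 0.7551.
W = η·Q_H = 0.7551 × 737 = 556.5 MW.

Ẇ ≈ 556.5 MW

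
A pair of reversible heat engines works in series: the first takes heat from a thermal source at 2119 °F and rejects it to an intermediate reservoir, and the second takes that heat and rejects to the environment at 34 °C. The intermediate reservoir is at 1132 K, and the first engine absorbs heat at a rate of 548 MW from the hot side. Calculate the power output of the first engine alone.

Ẇ₁ ≈ 115.0 MW

T_H = 2119 °F → (2119 − 32) × 5/9 = 1159.44 °C = 1432.59 K.
T_C = 34 °C → 34 + 273.15 = 307.15 K.
First-stage efficiency η₁ = 1 − T_m/T_H = 1 − 1132.00/1432.59 = 0.2098.
W₁ = η₁·Q_H = 0.2098 × 548 = 115.0 MW.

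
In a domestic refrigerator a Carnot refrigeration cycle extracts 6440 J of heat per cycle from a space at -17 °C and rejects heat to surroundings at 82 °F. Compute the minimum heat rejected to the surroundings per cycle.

Q_H ≈ 7566 J

T_H = 82 °F → (82 − 32) × 5/9 = 27.78 °C = 300.93 K.
T_C = -17 °C → -17 + 273.15 = 256.15 K.
For a reversible cycle Q_H/Q_C = T_H/T_C, so Q_H = Q_C·T_H/T_C = 6440 × 300.93/256.15 = 7566 J.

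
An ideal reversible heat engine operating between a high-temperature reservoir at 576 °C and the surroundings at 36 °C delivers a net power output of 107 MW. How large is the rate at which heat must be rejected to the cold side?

Q̇_C ≈ 61.26 MW

T_H = 576 °C → 576 + 273.15 = 849.15 K.
T_C = 36 °C → 36 + 273.15 = 309.15 K.
Carnot efficiency: η = 1 − T_C/T_H = 1 − 309.15/849.15 = 0.6359.
Since Q_C/Q_H = T_C/T_H and Q_H = W/η, Q_C = W·T_C/(T_H − T_C) = 107 × 309.15/540.00 = 61.26 MW.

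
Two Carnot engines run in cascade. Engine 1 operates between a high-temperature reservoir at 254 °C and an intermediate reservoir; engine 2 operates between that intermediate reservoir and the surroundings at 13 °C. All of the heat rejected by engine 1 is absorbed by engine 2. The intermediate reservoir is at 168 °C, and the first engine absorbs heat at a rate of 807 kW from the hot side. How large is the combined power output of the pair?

Ẇ_total ≈ 369 kW

T_H = 254 °C → 254 + 273.15 = 527.15 K.
T_C = 13 °C → 13 + 273.15 = 286.15 K.
Two reversible stages in series are equivalent to a single Carnot engine between T_H and T_C, so η_total = 1 − T_C/T_H = 1 − 286.15/527.15 = 0.4572.
W_total = η_total · Q_H = 0.4572 × 807 = 369 kW.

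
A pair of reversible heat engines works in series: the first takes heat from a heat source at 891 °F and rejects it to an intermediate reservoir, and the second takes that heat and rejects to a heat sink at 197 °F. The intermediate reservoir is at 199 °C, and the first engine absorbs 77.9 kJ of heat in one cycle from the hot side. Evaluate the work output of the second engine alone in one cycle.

T_H = 891 °F → (891 − 32) × 5/9 = 477.22 °C = 750.37 K.
T_C = 197 °F → (197 − 32) × 5/9 = 91.67 °C = 364.82 K.
T_m = 199 °C → 199 + 273.15 = 472.15 K.
Heat entering the second stage: Q_m = Q_H·(T_m/T_H) = 77.9 × 472.15/750.37 = 49.02 kJ.
Second-stage efficiency η₂ = 1 − T_C/T_m = 1 − 364.82/472.15 = 0.2273, so W₂ = η₂·Q_m = 11.14 kJ.

W₂ ≈ 11.14 kJ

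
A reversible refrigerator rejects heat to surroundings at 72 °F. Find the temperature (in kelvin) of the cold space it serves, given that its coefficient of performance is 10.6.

T_H = 72 °F → (72 − 32) × 5/9 = 22.22 °C = 295.37 K.
COP_R = T_C/(T_H − T_C) ⇒ T_C = T_H·COP_R/(1 + COP_R) = 295.37 × 10.6/(1 + 10.6) = 270 K.

T_C ≈ 270 K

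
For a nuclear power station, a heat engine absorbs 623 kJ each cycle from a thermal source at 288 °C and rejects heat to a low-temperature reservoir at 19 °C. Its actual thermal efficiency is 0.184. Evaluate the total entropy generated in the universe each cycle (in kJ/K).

ΔS_univ ≈ 0.6299 kJ/K

T_H = 288 °C → 288 + 273.15 = 561.15 K.
T_C = 19 °C → 19 + 273.15 = 292.15 K.
W = η·Q_H = 0.184 × 623 = 114.6 kJ, so Q_C = Q_H − W = 508.4 kJ.
Entropy balance on the reservoirs: −Q_H/T_H = -1.110 kJ/K, +Q_C/T_C = 1.740 kJ/K.
ΔS_univ = −Q_H/T_H + Q_C/T_C = 0.6299 kJ/K (> 0, since η = 0.184 < η_Carnot = 0.479).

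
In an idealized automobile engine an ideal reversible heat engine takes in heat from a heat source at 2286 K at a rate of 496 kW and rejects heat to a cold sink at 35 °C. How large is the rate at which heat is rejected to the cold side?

Q̇_C ≈ 66.9 kW

T_C = 35 °C → 35 + 273.15 = 308.15 K.
The Carnot efficiency is η = 1 − T_C/T_H = 1 − 308.15/2286.00 = 0.8652.
For a reversible cycle Q_C/Q_H = T_C/T_H, so Q_C = 496 × 308.15/2286.00 = 66.9 kW.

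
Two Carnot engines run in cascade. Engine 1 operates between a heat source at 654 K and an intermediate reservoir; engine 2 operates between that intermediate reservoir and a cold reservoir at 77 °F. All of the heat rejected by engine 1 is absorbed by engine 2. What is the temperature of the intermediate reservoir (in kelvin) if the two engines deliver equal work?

T_C = 77 °F → (77 − 32) × 5/9 = 25.00 °C = 298.15 K.
For reversible stages Q_m = Q_H·(T_m/T_H). Setting W₁ = Q_H(1 − T_m/T_H) equal to W₂ = Q_m(1 − T_C/T_m) = Q_H·(T_m − T_C)/T_H gives T_H − T_m = T_m − T_C, so T_m = (T_H + T_C)/2 = (654.00 + 298.15)/2 = 476 K.

T_m ≈ 476 K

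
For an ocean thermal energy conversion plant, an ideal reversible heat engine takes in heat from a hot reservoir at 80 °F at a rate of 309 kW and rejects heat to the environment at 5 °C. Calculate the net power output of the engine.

Ẇ ≈ 22.3 kW

T_H = 80 °F → (80 − 32) × 5/9 = 26.67 °C = 299.82 K.
T_C = 5 °C → 5 + 273.15 = 278.15 K.
The Carnot efficiency is η = 1 − T_C/T_H = 1 − 278.15/299.82 = 0.0723.
W = η·Q_H = 0.0723 × 309 = 22.3 kW.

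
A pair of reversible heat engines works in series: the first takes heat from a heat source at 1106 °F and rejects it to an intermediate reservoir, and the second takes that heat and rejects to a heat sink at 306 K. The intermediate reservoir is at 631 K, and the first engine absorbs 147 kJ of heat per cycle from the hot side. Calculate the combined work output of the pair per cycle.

T_H = 1106 °F → (1106 − 32) × 5/9 = 596.67 °C = 869.82 K.
Two reversible stages in series are equivalent to a single Carnot engine between T_H and T_C, so η_total = 1 − T_C/T_H = 1 − 306.00/869.82 = 0.6482.
W_total = η_total · Q_H = 0.6482 × 147 = 95.29 kJ.

W_total ≈ 95.29 kJ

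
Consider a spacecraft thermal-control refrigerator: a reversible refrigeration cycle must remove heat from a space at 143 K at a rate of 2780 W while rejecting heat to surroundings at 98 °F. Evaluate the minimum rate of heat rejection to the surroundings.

Q̇_H ≈ 6020 W

T_H = 98 °F → (98 − 32) × 5/9 = 36.67 °C = 309.82 K.
For a reversible cycle Q_H/Q_C = T_H/T_C, so Q_H = Q_C·T_H/T_C = 2780 × 309.82/143.00 = 6020 W.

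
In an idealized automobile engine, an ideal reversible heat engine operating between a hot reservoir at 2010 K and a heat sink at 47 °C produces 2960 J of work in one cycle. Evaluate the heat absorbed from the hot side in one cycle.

Q_H ≈ 3520 J

T_C = 47 °C → 47 + 273.15 = 320.15 K.
For a reversible engine, η = 1 − T_C/T_H = 1 − 320.15/2010.00 = 0.8407.
Q_H = W/η = 2960/0.8407 = 3520 J.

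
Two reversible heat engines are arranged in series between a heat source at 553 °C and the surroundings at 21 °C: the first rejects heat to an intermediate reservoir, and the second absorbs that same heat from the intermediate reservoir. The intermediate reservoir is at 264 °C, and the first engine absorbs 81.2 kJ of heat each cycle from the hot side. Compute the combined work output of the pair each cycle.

T_H = 553 °C → 553 + 273.15 = 826.15 K.
T_C = 21 °C → 21 + 273.15 = 294.15 K.
Two reversible stages in series are equivalent to a single Carnot engine between T_H and T_C, so η_total = 1 − T_C/T_H = 1 − 294.15/826.15 = 0.6440.
W_total = η_total · Q_H = 0.6440 × 81.2 = 52.3 kJ.

W_total ≈ 52.3 kJ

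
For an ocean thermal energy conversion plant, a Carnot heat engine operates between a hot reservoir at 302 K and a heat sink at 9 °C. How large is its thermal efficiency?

η ≈ 0.0657

T_C = 9 °C → 9 + 273.15 = 282.15 K.
η_rev = 1 − T_C/T_H = 1 − 282.15/302.00 = 0.0657.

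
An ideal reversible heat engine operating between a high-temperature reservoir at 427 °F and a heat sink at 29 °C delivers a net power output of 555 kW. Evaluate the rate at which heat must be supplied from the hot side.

T_H = 427 °F → (427 − 32) × 5/9 = 219.44 °C = 492.59 K.
T_C = 29 °C → 29 + 273.15 = 302.15 K.
η_rev = 1 − T_C/T_H = 1 − 302.15/492.59 = 0.3866.
Q_H = W/η = 555/0.3866 = 1440 kW.

Q̇_H ≈ 1440 kW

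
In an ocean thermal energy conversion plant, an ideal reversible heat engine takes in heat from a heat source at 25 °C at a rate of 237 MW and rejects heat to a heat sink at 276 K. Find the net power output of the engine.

Ẇ ≈ 17.6 MW

T_H = 25 °C → 25 + 273.15 = 298.15 K.
The Carnot efficiency is η = 1 − T_C/T_H = 1 − 276.00/298.15 = 0.0743.
W = η·Q_H = 0.0743 × 237 = 17.6 MW.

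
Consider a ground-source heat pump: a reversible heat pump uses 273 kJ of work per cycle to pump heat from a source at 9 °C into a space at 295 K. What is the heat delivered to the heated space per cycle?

T_C = 9 °C → 9 + 273.15 = 282.15 K.
The Carnot heat-pump COP is COP_HP = T_H/(T_H − T_C) = 295.00/12.85 = 22.9572.
Q_H = COP_HP · W = 22.9572 × 273 = 6267 kJ.

Q_H ≈ 6267 kJ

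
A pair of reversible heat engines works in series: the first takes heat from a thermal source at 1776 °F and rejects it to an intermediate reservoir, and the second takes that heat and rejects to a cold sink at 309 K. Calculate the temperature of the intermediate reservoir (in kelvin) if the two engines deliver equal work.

T_m ≈ 776 K

T_H = 1776 °F → (1776 − 32) × 5/9 = 968.89 °C = 1242.04 K.
For reversible stages Q_m = Q_H·(T_m/T_H). Setting W₁ = Q_H(1 − T_m/T_H) equal to W₂ = Q_m(1 − T_C/T_m) = Q_H·(T_m − T_C)/T_H gives T_H − T_m = T_m − T_C, so T_m = (T_H + T_C)/2 = (1242.04 + 309.00)/2 = 776 K.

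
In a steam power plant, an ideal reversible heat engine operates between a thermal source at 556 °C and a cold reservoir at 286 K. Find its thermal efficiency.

T_H = 556 °C → 556 + 273.15 = 829.15 K.
η_rev = 1 − T_C/T_H = 1 − 286.00/829.15 = 0.655.

η ≈ 0.655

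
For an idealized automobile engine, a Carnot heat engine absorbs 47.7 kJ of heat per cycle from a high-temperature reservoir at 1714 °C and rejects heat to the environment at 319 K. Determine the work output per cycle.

T_H = 1714 °C → 1714 + 273.15 = 1987.15 K.
The Carnot efficiency is η = 1 − T_C/T_H = 1 − 319.00/1987.15 = 0.8395.
W = η·Q_H = 0.8395 × 47.7 = 40.04 kJ.

W ≈ 40.04 kJ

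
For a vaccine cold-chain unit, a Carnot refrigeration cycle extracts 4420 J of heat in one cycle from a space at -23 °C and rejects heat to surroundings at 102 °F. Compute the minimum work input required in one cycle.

W_in ≈ 1090 J

T_H = 102 °F → (102 − 32) × 5/9 = 38.89 °C = 312.04 K.
T_C = -23 °C → -23 + 273.15 = 250.15 K.
The reversible coefficient of performance is COP_R = T_C/(T_H − T_C) = 250.15/61.89 = 4.0419.
W = Q_C/COP_R = 4420/4.0419 = 1090 J.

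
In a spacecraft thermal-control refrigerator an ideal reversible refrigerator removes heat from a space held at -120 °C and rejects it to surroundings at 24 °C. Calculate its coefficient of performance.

T_H = 24 °C → 24 + 273.15 = 297.15 K.
T_C = -120 °C → -120 + 273.15 = 153.15 K.
COP_R = T_C/(T_H − T_C) = 153.15/(297.15 − 153.15) = 1.06.

COP_R ≈ 1.06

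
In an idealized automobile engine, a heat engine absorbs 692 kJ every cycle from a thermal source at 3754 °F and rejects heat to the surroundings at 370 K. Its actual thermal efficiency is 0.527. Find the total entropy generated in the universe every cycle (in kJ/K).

T_H = 3754 °F → (3754 − 32) × 5/9 = 2067.78 °C = 2340.93 K.
W = η·Q_H = 0.527 × 692 = 364.7 kJ, so Q_C = Q_H − W = 327.3 kJ.
The hot reservoir loses entropy Q_H/T_H = 692/2340.93 = 0.2956 kJ/K; the cold reservoir gains Q_C/T_C = 327.3/370.00 = 0.8846 kJ/K.
ΔS_univ = −Q_H/T_H + Q_C/T_C = 0.589 kJ/K (> 0, since η = 0.527 < η_Carnot = 0.842).

ΔS_univ ≈ 0.589 kJ/K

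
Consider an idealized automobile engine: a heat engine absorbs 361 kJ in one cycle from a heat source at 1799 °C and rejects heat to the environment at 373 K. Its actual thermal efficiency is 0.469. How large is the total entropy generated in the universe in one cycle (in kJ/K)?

ΔS_univ ≈ 0.340 kJ/K

T_H = 1799 °C → 1799 + 273.15 = 2072.15 K.
W = η·Q_H = 0.469 × 361 = 169.3 kJ, so Q_C = Q_H − W = 191.7 kJ.
The hot reservoir loses entropy Q_H/T_H = 361/2072.15 = 0.1742 kJ/K; the cold reservoir gains Q_C/T_C = 191.7/373.00 = 0.5139 kJ/K.
ΔS_univ = −Q_H/T_H + Q_C/T_C = 0.340 kJ/K (> 0, since η = 0.469 < η_Carnot = 0.820).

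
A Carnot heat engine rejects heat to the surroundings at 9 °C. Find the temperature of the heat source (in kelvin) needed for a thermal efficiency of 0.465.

T_C = 9 °C → 9 + 273.15 = 282.15 K.
From η = 1 − T_C/T_H, solving for T_H gives T_H = T_C/(1 − η) = 282.15/(1 − 0.465) = 527.4 K.

T_H ≈ 527.4 K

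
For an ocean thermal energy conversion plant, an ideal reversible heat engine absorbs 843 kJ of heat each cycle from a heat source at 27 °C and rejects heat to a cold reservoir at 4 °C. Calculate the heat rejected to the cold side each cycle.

T_H = 27 °C → 27 + 273.15 = 300.15 K.
T_C = 4 °C → 4 + 273.15 = 277.15 K.
Carnot efficiency: η = 1 − T_C/T_H = 1 − 277.15/300.15 = 0.0766.
For a reversible cycle Q_C/Q_H = T_C/T_H, so Q_C = 843 × 277.15/300.15 = 778 kJ.

Q_C ≈ 778 kJ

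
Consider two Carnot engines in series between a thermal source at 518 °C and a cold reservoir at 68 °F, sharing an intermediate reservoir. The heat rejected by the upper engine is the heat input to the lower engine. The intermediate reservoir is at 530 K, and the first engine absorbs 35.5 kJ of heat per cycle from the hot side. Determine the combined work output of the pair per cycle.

T_H = 518 °C → 518 + 273.15 = 791.15 K.
T_C = 68 °F → (68 − 32) × 5/9 = 20.00 °C = 293.15 K.
Two reversible stages in series are equivalent to a single Carnot engine between T_H and T_C, so η_total = 1 − T_C/T_H = 1 − 293.15/791.15 = 0.6295.
W_total = η_total · Q_H = 0.6295 × 35.5 = 22.35 kJ.

W_total ≈ 22.35 kJ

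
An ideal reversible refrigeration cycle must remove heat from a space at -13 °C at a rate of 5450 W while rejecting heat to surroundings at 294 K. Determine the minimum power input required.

Ẇ_in ≈ 709 W

T_C = -13 °C → -13 + 273.15 = 260.15 K.
Carnot COP: COP_R = T_C/(T_H − T_C) = 260.15/33.85 = 7.6854.
W = Q_C/COP_R = 5450/7.6854 = 709 W.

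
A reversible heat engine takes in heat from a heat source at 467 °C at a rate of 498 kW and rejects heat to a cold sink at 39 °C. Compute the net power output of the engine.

Ẇ ≈ 288.0 kW

T_H = 467 °C → 467 + 273.15 = 740.15 K.
T_C = 39 °C → 39 + 273.15 = 312.15 K.
η_rev = 1 − T_C/T_H = 1 − 312.15/740.15 = 0.5783.
W = η·Q_H = 0.5783 × 498 = 288.0 kW.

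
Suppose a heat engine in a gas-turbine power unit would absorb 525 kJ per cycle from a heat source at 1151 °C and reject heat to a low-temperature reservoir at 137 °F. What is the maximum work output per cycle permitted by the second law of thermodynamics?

T_H = 1151 °C → 1151 + 273.15 = 1424.15 K.
T_C = 137 °F → (137 − 32) × 5/9 = 58.33 °C = 331.48 K.
The upper bound on efficiency is η_max = 1 − T_C/T_H = 1 − 331.48/1424.15 = 0.7672.
W_max = η_max · Q_H = 0.7672 × 525 = 402.8 kJ.

W_max ≈ 402.8 kJ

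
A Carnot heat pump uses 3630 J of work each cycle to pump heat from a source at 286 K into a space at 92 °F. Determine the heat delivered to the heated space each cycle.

T_H = 92 °F → (92 − 32) × 5/9 = 33.33 °C = 306.48 K.
Reversible heating COP: COP_HP = T_H/(T_H − T_C) = 306.48/20.48 = 14.9626.
Q_H = COP_HP · W = 14.9626 × 3630 = 54300 J.

Q_H ≈ 54300 J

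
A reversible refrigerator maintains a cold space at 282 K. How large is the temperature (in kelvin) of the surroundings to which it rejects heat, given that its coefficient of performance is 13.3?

COP_R = T_C/(T_H − T_C) ⇒ T_H = T_C·(1 + 1/COP_R) = 282.00 × (1 + 1/13.3) = 303.2 K.

T_H ≈ 303.2 K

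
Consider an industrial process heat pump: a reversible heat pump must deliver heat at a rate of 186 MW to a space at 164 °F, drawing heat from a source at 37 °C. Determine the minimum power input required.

Ẇ_in ≈ 19.5 MW

T_H = 164 °F → (164 − 32) × 5/9 = 73.33 °C = 346.48 K.
T_C = 37 °C → 37 + 273.15 = 310.15 K.
COP_HP = T_H/(T_H − T_C) = 346.48/36.33 = 9.5362.
W = Q_H/COP_HP = 186/9.5362 = 19.5 MW.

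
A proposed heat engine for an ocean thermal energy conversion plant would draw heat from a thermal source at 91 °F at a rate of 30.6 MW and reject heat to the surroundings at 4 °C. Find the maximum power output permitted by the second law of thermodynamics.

T_H = 91 °F → (91 − 32) × 5/9 = 32.78 °C = 305.93 K.
T_C = 4 °C → 4 + 273.15 = 277.15 K.
By the Carnot theorem, η_max = 1 − T_C/T_H = 1 − 277.15/305.93 = 0.0941.
W_max = η_max · Q_H = 0.0941 × 30.6 = 2.88 MW.

Ẇ_max ≈ 2.88 MW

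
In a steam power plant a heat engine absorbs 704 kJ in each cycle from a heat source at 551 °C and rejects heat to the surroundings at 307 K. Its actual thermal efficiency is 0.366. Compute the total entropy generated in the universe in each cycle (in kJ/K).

T_H = 551 °C → 551 + 273.15 = 824.15 K.
W = η·Q_H = 0.366 × 704 = 257.7 kJ, so Q_C = Q_H − W = 446.3 kJ.
Entropy balance on the reservoirs: −Q_H/T_H = -0.8542 kJ/K, +Q_C/T_C = 1.454 kJ/K.
ΔS_univ = −Q_H/T_H + Q_C/T_C = 0.5996 kJ/K (> 0, since η = 0.366 < η_Carnot = 0.627).

ΔS_univ ≈ 0.5996 kJ/K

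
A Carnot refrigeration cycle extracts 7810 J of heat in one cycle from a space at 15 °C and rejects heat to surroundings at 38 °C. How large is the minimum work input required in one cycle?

W_in ≈ 623.4 J

T_H = 38 °C → 38 + 273.15 = 311.15 K.
T_C = 15 °C → 15 + 273.15 = 288.15 K.
Carnot COP: COP_R = T_C/(T_H − T_C) = 288.15/23.00 = 12.5283.
W = Q_C/COP_R = 7810/12.5283 = 623.4 J.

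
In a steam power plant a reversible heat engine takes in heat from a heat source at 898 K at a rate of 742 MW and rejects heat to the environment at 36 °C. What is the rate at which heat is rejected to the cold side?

T_C = 36 °C → 36 + 273.15 = 309.15 K.
Carnot efficiency: η = 1 − T_C/T_H = 1 − 309.15/898.00 = 0.6557.
For a reversible cycle Q_C/Q_H = T_C/T_H, so Q_C = 742 × 309.15/898.00 = 255 MW.

Q̇_C ≈ 255 MW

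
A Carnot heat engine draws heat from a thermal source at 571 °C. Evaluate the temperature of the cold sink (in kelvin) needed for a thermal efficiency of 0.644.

T_H = 571 °C → 571 + 273.15 = 844.15 K.
From η = 1 − T_C/T_H, T_C = T_H·(1 − η) = 844.15 × (1 − 0.644) = 301 K.

T_C ≈ 301 K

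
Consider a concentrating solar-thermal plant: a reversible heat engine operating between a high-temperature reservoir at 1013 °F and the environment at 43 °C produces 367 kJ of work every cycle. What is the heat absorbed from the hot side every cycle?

Q_H ≈ 598 kJ

T_H = 1013 °F → (1013 − 32) × 5/9 = 545.00 °C = 818.15 K.
T_C = 43 °C → 43 + 273.15 = 316.15 K.
For a reversible engine, η = 1 − T_C/T_H = 1 − 316.15/818.15 = 0.6136.
Q_H = W/η = 367/0.6136 = 598 kJ.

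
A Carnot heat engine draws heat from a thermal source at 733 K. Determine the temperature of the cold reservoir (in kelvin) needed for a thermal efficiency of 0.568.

From η = 1 − T_C/T_H, T_C = T_H·(1 − η) = 733.00 × (1 − 0.568) = 317 K.

T_C ≈ 317 K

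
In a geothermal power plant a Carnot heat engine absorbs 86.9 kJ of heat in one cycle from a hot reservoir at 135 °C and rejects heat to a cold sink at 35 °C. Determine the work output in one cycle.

W ≈ 21.3 kJ

T_H = 135 °C → 135 + 273.15 = 408.15 K.
T_C = 35 °C → 35 + 273.15 = 308.15 K.
η_rev = 1 − T_C/T_H = 1 − 308.15/408.15 = 0.2450.
W = η·Q_H = 0.2450 × 86.9 = 21.3 kJ.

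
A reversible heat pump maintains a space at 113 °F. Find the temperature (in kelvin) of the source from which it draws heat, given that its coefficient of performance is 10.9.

T_C ≈ 289 K

T_H = 113 °F → (113 − 32) × 5/9 = 45.00 °C = 318.15 K.
COP_HP = T_H/(T_H − T_C) ⇒ T_C = T_H·(COP_HP − 1)/COP_HP = 318.15 × (10.9 − 1)/10.9 = 289 K.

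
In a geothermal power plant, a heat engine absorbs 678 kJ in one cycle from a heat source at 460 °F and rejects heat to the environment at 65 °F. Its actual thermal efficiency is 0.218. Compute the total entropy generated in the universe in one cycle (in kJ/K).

ΔS_univ ≈ 0.4920 kJ/K

T_H = 460 °F → (460 − 32) × 5/9 = 237.78 °C = 510.93 K.
T_C = 65 °F → (65 − 32) × 5/9 = 18.33 °C = 291.48 K.
W = η·Q_H = 0.218 × 678 = 147.8 kJ, so Q_C = Q_H − W = 530.2 kJ.
Reservoir entropy changes: ΔS_H = −Q_H/T_H = −678/510.93 = -1.327 kJ/K and ΔS_C = +Q_C/T_C = 530.2/291.48 = 1.819 kJ/K.
ΔS_univ = −Q_H/T_H + Q_C/T_C = 0.4920 kJ/K (> 0, since η = 0.218 < η_Carnot = 0.430).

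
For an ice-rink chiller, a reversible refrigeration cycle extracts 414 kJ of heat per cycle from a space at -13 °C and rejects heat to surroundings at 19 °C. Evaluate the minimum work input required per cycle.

W_in ≈ 50.9 kJ

T_H = 19 °C → 19 + 273.15 = 292.15 K.
T_C = -13 °C → -13 + 273.15 = 260.15 K.
Carnot COP: COP_R = T_C/(T_H − T_C) = 260.15/32.00 = 8.1297.
W = Q_C/COP_R = 414/8.1297 = 50.9 kJ.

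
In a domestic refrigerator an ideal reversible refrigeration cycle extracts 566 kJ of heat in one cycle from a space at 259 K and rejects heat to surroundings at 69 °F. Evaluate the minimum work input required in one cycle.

T_H = 69 °F → (69 − 32) × 5/9 = 20.56 °C = 293.71 K.
The reversible coefficient of performance is COP_R = T_C/(T_H − T_C) = 259.00/34.71 = 7.4628.
W = Q_C/COP_R = 566/7.4628 = 75.84 kJ.

W_in ≈ 75.84 kJ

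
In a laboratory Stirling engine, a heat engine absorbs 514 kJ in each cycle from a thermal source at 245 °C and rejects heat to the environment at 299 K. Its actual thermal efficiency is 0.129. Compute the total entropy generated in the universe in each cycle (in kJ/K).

T_H = 245 °C → 245 + 273.15 = 518.15 K.
W = η·Q_H = 0.129 × 514 = 66.31 kJ, so Q_C = Q_H − W = 447.7 kJ.
Entropy balance on the reservoirs: −Q_H/T_H = -0.9920 kJ/K, +Q_C/T_C = 1.497 kJ/K.
ΔS_univ = −Q_H/T_H + Q_C/T_C = 0.505 kJ/K (> 0, since η = 0.129 < η_Carnot = 0.423).

ΔS_univ ≈ 0.505 kJ/K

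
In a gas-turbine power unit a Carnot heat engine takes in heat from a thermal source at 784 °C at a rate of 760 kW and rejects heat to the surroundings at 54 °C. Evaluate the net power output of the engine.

Ẇ ≈ 525 kW

T_H = 784 °C → 784 + 273.15 = 1057.15 K.
T_C = 54 °C → 54 + 273.15 = 327.15 K.
Carnot efficiency: η = 1 − T_C/T_H = 1 − 327.15/1057.15 = 0.6905.
W = η·Q_H = 0.6905 × 760 = 525 kW.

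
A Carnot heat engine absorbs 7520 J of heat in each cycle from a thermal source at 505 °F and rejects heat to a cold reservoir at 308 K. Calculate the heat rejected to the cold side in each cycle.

T_H = 505 °F → (505 − 32) × 5/9 = 262.78 °C = 535.93 K.
Carnot efficiency: η = 1 − T_C/T_H = 1 − 308.00/535.93 = 0.4253.
For a reversible cycle Q_C/Q_H = T_C/T_H, so Q_C = 7520 × 308.00/535.93 = 4320 J.

Q_C ≈ 4320 J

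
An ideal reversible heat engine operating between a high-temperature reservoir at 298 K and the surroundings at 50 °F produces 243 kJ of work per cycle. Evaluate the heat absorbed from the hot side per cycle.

T_C = 50 °F → (50 − 32) × 5/9 = 10.00 °C = 283.15 K.
Since the cycle is reversible, η = 1 − T_C/T_H = 1 − 283.15/298.00 = 0.0498.
Q_H = W/η = 243/0.0498 = 4876 kJ.

Q_H ≈ 4876 kJ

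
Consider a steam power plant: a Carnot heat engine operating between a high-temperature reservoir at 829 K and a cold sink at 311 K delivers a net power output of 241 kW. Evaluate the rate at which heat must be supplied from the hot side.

Q̇_H ≈ 386 kW

η_rev = 1 − T_C/T_H = 1 − 311.00/829.00 = 0.6248.
Q_H = W/η = 241/0.6248 = 386 kW.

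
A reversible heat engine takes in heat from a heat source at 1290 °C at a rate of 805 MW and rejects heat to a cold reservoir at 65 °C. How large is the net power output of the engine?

Ẇ ≈ 631 MW

T_H = 1290 °C → 1290 + 273.15 = 1563.15 K.
T_C = 65 °C → 65 + 273.15 = 338.15 K.
Since the cycle is reversible, η = 1 − T_C/T_H = 1 − 338.15/1563.15 = 0.7837.
W = η·Q_H = 0.7837 × 805 = 631 MW.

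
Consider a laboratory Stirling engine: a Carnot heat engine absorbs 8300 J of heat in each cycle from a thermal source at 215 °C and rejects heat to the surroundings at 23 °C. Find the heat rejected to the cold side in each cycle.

T_H = 215 °C → 215 + 273.15 = 488.15 K.
T_C = 23 °C → 23 + 273.15 = 296.15 K.
Carnot efficiency: η = 1 − T_C/T_H = 1 − 296.15/488.15 = 0.3933.
For a reversible cycle Q_C/Q_H = T_C/T_H, so Q_C = 8300 × 296.15/488.15 = 5040 J.

Q_C ≈ 5040 J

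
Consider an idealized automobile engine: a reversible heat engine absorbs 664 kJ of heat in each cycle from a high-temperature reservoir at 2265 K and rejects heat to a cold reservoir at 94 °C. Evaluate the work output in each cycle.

W ≈ 556 kJ

T_C = 94 °C → 94 + 273.15 = 367.15 K.
Carnot efficiency: η = 1 − T_C/T_H = 1 − 367.15/2265.00 = 0.8379.
W = η·Q_H = 0.8379 × 664 = 556 kJ.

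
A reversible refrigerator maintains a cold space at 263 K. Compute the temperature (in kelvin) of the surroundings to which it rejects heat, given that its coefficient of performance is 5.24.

T_H ≈ 313 K

COP_R = T_C/(T_H − T_C) ⇒ T_H = T_C·(1 + 1/COP_R) = 263.00 × (1 + 1/5.24) = 313 K.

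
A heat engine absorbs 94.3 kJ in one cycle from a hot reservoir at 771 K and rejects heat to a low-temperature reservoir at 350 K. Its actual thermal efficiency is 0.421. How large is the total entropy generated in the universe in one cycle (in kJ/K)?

ΔS_univ ≈ 0.03369 kJ/K

W = η·Q_H = 0.421 × 94.3 = 39.70 kJ, so Q_C = Q_H − W = 54.60 kJ.
The hot reservoir loses entropy Q_H/T_H = 94.3/771.00 = 0.1223 kJ/K; the cold reservoir gains Q_C/T_C = 54.60/350.00 = 0.1560 kJ/K.
ΔS_univ = −Q_H/T_H + Q_C/T_C = 0.03369 kJ/K (> 0, since η = 0.421 < η_Carnot = 0.546).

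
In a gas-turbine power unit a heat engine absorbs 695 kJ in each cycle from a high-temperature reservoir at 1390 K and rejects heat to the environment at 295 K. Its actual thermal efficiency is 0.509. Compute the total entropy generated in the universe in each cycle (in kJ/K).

ΔS_univ ≈ 0.6568 kJ/K

W = η·Q_H = 0.509 × 695 = 353.8 kJ, so Q_C = Q_H − W = 341.2 kJ.
Reservoir entropy changes: ΔS_H = −Q_H/T_H = −695/1390.00 = -0.5000 kJ/K and ΔS_C = +Q_C/T_C = 341.2/295.00 = 1.157 kJ/K.
ΔS_univ = −Q_H/T_H + Q_C/T_C = 0.6568 kJ/K (> 0, since η = 0.509 < η_Carnot = 0.788).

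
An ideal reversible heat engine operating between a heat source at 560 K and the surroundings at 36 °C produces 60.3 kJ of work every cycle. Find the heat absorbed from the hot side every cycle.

Q_H ≈ 134.6 kJ

T_C = 36 °C → 36 + 273.15 = 309.15 K.
Carnot efficiency: η = 1 − T_C/T_H = 1 − 309.15/560.00 = 0.4479.
Q_H = W/η = 60.3/0.4479 = 134.6 kJ.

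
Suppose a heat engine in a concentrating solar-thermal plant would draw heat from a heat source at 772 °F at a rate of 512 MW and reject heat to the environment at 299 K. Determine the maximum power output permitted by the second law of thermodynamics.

Ẇ_max ≈ 288.3 MW

T_H = 772 °F → (772 − 32) × 5/9 = 411.11 °C = 684.26 K.
By the Carnot theorem, η_max = 1 − T_C/T_H = 1 − 299.00/684.26 = 0.5630.
W_max = η_max · Q_H = 0.5630 × 512 = 288.3 MW.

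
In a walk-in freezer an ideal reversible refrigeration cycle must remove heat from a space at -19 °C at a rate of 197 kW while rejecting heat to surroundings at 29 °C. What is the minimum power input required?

Ẇ_in ≈ 37.2 kW

T_H = 29 °C → 29 + 273.15 = 302.15 K.
T_C = -19 °C → -19 + 273.15 = 254.15 K.
For a reversible refrigerator, COP_R = T_C/(T_H − T_C) = 254.15/48.00 = 5.2948.
W = Q_C/COP_R = 197/5.2948 = 37.2 kW.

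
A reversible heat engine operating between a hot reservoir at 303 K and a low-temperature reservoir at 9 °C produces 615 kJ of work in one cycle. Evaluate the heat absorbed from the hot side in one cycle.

Q_H ≈ 8940 kJ

T_C = 9 °C → 9 + 273.15 = 282.15 K.
For a reversible engine, η = 1 − T_C/T_H = 1 − 282.15/303.00 = 0.0688.
Q_H = W/η = 615/0.0688 = 8940 kJ.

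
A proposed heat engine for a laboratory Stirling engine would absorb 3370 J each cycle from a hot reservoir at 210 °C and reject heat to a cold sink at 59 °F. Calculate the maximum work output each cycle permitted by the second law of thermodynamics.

T_H = 210 °C → 210 + 273.15 = 483.15 K.
T_C = 59 °F → (59 − 32) × 5/9 = 15.00 °C = 288.15 K.
The second-law ceiling is the Carnot efficiency, η_max = 1 − T_C/T_H = 1 − 288.15/483.15 = 0.4036.
W_max = η_max · Q_H = 0.4036 × 3370 = 1360 J.

W_max ≈ 1360 J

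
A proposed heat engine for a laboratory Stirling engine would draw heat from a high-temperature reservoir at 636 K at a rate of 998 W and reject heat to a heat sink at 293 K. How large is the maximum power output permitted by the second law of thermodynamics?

No engine can exceed the Carnot limit: η_max = 1 − T_C/T_H = 1 − 293.00/636.00 = 0.5393.
W_max = η_max · Q_H = 0.5393 × 998 = 538.2 W.

Ẇ_max ≈ 538.2 W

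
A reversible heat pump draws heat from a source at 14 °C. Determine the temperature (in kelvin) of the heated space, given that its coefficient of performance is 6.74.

T_H ≈ 337 K

T_C = 14 °C → 14 + 273.15 = 287.15 K.
COP_HP = T_H/(T_H − T_C) ⇒ T_H = T_C·COP_HP/(COP_HP − 1) = 287.15 × 6.74/(6.74 − 1) = 337 K.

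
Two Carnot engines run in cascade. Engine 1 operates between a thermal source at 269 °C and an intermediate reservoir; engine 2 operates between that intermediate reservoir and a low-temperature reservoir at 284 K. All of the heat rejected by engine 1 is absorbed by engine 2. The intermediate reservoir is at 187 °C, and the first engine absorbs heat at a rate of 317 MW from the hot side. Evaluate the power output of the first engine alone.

T_H = 269 °C → 269 + 273.15 = 542.15 K.
T_m = 187 °C → 187 + 273.15 = 460.15 K.
First-stage efficiency η₁ = 1 − T_m/T_H = 1 − 460.15/542.15 = 0.1512.
W₁ = η₁·Q_H = 0.1512 × 317 = 47.9 MW.

Ẇ₁ ≈ 47.9 MW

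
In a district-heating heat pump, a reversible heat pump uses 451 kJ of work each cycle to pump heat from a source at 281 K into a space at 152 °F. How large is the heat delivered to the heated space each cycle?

T_H = 152 °F → (152 − 32) × 5/9 = 66.67 °C = 339.82 K.
COP_HP = T_H/(T_H − T_C) = 339.82/58.82 = 5.7776.
Q_H = COP_HP · W = 5.7776 × 451 = 2606 kJ.

Q_H ≈ 2606 kJ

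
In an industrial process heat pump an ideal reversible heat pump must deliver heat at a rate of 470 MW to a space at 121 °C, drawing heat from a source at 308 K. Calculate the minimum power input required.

Ẇ_in ≈ 102.7 MW

T_H = 121 °C → 121 + 273.15 = 394.15 K.
COP_HP = T_H/(T_H − T_C) = 394.15/86.15 = 4.5752.
W = Q_H/COP_HP = 470/4.5752 = 102.7 MW.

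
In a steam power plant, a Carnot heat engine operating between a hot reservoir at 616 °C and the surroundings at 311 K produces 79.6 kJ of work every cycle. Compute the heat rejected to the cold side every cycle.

Q_C ≈ 42.8 kJ

T_H = 616 °C → 616 + 273.15 = 889.15 K.
Since the cycle is reversible, η = 1 − T_C/T_H = 1 − 311.00/889.15 = 0.6502.
Since Q_C/Q_H = T_C/T_H and Q_H = W/η, Q_C = W·T_C/(T_H − T_C) = 79.6 × 311.00/578.15 = 42.8 kJ.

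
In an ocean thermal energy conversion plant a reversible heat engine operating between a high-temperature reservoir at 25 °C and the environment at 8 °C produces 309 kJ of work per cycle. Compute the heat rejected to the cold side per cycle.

Q_C ≈ 5110 kJ

T_H = 25 °C → 25 + 273.15 = 298.15 K.
T_C = 8 °C → 8 + 273.15 = 281.15 K.
η_rev = 1 − T_C/T_H = 1 − 281.15/298.15 = 0.0570.
Since Q_C/Q_H = T_C/T_H and Q_H = W/η, Q_C = W·T_C/(T_H − T_C) = 309 × 281.15/17.00 = 5110 kJ.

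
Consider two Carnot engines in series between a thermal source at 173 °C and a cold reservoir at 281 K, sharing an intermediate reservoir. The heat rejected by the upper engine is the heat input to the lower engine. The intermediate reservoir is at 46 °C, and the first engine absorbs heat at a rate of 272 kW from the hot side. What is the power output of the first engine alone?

T_H = 173 °C → 173 + 273.15 = 446.15 K.
T_m = 46 °C → 46 + 273.15 = 319.15 K.
First-stage efficiency η₁ = 1 − T_m/T_H = 1 − 319.15/446.15 = 0.2847.
W₁ = η₁·Q_H = 0.2847 × 272 = 77.4 kW.

Ẇ₁ ≈ 77.4 kW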